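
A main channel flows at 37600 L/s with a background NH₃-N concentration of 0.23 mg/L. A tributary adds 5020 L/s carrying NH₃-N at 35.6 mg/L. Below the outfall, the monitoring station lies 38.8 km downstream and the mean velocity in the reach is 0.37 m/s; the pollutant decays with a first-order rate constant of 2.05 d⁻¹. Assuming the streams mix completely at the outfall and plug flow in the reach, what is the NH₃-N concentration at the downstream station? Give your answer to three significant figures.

Mixed concentration C = ΣQC/ΣQ = (37600·0.2300 + 5020·35.60) / 42620 = 187400/42620 = 4.396 mg/L.
Travel time t = 38.8·1000 / 0.37 = 104900 s = 29.13 h.
First-order decay: C = 4.396·exp(−k·t) = 4.396·0.08307 = 0.3652 mg/L.

0.365 mg/L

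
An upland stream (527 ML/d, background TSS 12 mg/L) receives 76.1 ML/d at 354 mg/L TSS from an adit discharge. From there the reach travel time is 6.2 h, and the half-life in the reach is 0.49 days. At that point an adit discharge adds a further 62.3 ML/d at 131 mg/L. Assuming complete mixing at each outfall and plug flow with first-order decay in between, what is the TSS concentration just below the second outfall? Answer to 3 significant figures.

Conservation of mass: C = (527.0·12.00 + 76.10·354.0) / 603.1 = 33260/603.1 = 55.15 mg/L; combined flow 603.1 ML/d.
Half-life 0.49 d → k = ln 2 / 0.49 = 1.415 d⁻¹.
Applying C = C₀e^(−kt): 55.15 × 0.6939 = 38.27 mg/L.
Second outfall: C = (603.1·38.27 + 62.30·131.0)/665.4 = 46.95 mg/L.

47.0 mg/L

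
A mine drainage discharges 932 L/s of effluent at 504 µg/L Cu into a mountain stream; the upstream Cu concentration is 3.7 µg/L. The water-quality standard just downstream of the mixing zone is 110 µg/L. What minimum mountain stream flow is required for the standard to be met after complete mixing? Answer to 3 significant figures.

3450 L/s

Set C_mix = 110: (Q·3.700 + 932.0·504.0) / (Q + 932.0) = 110
→ Q = 932.0·(504.0 − 110)/(110 − 3.700) = 3454 L/s.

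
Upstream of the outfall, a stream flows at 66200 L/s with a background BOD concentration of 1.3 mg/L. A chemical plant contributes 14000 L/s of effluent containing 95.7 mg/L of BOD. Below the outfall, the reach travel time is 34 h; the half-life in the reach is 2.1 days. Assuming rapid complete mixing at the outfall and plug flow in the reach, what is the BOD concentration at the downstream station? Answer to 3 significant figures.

11.1 mg/L

Flow-weighted average: C = (66200·1.300 + 14000·95.70) / 80200 = 1426000/80200 = 17.78 mg/L.
Half-life 2.1 d → k = ln 2 / 2.1 = 0.3301 d⁻¹.
After decay, C = 17.78 × e^(−kt) = 17.78 × 0.6265 = 11.14 mg/L.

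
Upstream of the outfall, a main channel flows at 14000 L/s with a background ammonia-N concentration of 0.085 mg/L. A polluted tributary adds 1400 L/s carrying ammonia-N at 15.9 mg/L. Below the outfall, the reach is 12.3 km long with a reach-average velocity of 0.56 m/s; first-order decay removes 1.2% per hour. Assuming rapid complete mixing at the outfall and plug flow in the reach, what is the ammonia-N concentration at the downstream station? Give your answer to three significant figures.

1.41 mg/L

Flow-weighted average: C = (14000·0.08500 + 1400·15.90) / 15400 = 23450/15400 = 1.523 mg/L.
Travel time t = 12.3·1000 / 0.56 = 21960 s = 6.101 h.
1.2%/h lost → k = −ln(1 − 0.012) = 0.01207 h⁻¹.
Applying C = C₀e^(−kt): 1.523 × 0.9290 = 1.415 mg/L.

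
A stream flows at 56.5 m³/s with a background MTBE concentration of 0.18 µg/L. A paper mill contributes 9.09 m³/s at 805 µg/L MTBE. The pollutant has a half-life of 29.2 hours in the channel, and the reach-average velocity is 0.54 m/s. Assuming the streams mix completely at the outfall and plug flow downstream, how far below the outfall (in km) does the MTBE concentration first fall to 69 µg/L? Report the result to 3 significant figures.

39.5 km

Mixed concentration C = ΣQC/ΣQ = (56.50·0.1800 + 9.090·805.0) / 65.59 = 7328/65.59 = 111.7 µg/L.
Half-life 29.2 h → k = ln 2 / 29.2 = 0.02374 h⁻¹ = 0.5697 d⁻¹.
Set 111.7·exp(−k·t) = 69 → t = ln(111.7/69)/k = 73080 s = 20.30 h.
Distance = v·t = 0.54·73080 = 39460 m = 39.46 km.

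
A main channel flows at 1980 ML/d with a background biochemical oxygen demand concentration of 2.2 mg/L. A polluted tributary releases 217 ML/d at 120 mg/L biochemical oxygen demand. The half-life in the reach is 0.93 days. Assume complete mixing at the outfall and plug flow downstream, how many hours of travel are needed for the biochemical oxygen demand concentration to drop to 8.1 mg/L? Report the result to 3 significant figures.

After mixing, C = (1980·2.200 + 217.0·120.0) / 2197 = 30400/2197 = 13.84 mg/L.
Half-life 0.93 d → k = ln 2 / 0.93 = 0.7453 d⁻¹.
13.84·exp(−k·t) = 8.1 → t = ln(13.84/8.1)/k = 62060 s = 17.24 h.

17.2 h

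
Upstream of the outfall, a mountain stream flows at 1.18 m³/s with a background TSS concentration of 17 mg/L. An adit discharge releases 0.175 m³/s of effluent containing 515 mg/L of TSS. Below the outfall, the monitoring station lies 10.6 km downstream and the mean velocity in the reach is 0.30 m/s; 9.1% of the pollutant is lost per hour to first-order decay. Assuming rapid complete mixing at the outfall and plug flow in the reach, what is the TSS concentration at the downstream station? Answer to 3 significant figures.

Mixed concentration C = ΣQC/ΣQ = (1.180·17.00 + 0.1750·515.0) / 1.355 = 110.2/1.355 = 81.32 mg/L.
Travel time t = 10.6·1000 / 0.30 = 35330 s = 9.815 h.
9.1%/h lost → k = −ln(1 − 0.091) = 0.09541 h⁻¹.
After decay, C = 81.32 × e^(−kt) = 81.32 × 0.3920 = 31.88 mg/L.

31.9 mg/L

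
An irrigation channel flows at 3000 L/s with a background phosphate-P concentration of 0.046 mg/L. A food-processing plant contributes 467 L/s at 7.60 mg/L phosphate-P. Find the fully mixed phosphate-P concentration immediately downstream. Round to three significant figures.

Mixed concentration C = ΣQC/ΣQ = (3000·0.04600 + 467.0·7.600) / 3467 = 3687/3467 = 1.064 mg/L.

1.06 mg/L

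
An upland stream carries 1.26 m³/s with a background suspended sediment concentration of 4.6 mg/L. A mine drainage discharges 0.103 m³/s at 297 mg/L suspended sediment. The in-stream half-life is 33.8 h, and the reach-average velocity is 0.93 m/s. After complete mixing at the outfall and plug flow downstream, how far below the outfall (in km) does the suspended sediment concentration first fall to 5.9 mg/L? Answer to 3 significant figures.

246 km

Flow-weighted average: C = (1.260·4.600 + 0.1030·297.0) / 1.363 = 36.39/1.363 = 26.70 mg/L.
Half-life 33.8 h → k = ln 2 / 33.8 = 0.02051 h⁻¹ = 0.4922 d⁻¹.
Set 26.70·exp(−k·t) = 5.9 → t = ln(26.70/5.9)/k = 265000 s = 73.61 h.
Distance = v·t = 0.93·265000 = 246500 m = 246.5 km.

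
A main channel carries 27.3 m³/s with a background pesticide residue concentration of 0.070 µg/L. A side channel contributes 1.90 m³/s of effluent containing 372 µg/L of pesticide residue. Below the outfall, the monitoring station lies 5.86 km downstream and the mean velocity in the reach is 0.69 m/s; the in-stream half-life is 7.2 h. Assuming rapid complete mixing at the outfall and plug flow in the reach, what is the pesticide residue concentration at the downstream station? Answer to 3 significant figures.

19.3 µg/L

After mixing, C = (27.30·0.07000 + 1.900·372.0) / 29.20 = 708.7/29.20 = 24.27 µg/L.
Travel time t = 5.86·1000 / 0.69 = 8493 s = 2.359 h.
Half-life 7.2 h → k = ln 2 / 7.2 = 0.09627 h⁻¹ = 2.310 d⁻¹.
Applying C = C₀e^(−kt): 24.27 × 0.7968 = 19.34 µg/L.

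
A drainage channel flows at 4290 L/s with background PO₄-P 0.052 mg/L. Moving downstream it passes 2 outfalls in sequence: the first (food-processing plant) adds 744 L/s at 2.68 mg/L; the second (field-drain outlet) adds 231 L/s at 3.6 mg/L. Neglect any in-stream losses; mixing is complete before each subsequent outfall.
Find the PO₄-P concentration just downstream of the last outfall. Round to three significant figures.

After outfall 1: Q = 4290 + 744.0 = 5034 L/s; C = (4290·0.05200 + 744.0·2.680)/5034 = 0.4404 mg/L.
After outfall 2: Q = 5034 + 231.0 = 5265 L/s; C = (5034·0.4404 + 231.0·3.600)/5265 = 0.5790 mg/L.

0.579 mg/L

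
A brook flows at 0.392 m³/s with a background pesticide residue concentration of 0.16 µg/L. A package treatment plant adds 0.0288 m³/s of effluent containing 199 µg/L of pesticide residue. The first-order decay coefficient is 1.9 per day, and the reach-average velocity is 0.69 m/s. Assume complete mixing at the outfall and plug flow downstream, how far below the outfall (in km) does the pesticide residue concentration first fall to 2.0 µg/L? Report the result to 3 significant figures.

60.5 km

After mixing, C = (0.3920·0.1600 + 0.02880·199.0) / 0.4208 = 5.794/0.4208 = 13.77 µg/L.
Set 13.77·exp(−k·t) = 2.0 → t = ln(13.77/2.0)/k = 87730 s = 24.37 h.
Distance = v·t = 0.69·87730 = 60530 m = 60.53 km.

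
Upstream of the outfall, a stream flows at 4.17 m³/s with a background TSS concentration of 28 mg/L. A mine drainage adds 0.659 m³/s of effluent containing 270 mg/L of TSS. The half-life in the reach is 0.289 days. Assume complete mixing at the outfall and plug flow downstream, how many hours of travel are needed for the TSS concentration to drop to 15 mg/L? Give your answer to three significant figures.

14.0 h

Mixed concentration C = ΣQC/ΣQ = (4.170·28.00 + 0.6590·270.0) / 4.829 = 294.7/4.829 = 61.03 mg/L.
Half-life 0.289 d → k = ln 2 / 0.289 = 2.398 d⁻¹.
61.03·exp(−k·t) = 15 → t = ln(61.03/15)/k = 50550 s = 14.04 h.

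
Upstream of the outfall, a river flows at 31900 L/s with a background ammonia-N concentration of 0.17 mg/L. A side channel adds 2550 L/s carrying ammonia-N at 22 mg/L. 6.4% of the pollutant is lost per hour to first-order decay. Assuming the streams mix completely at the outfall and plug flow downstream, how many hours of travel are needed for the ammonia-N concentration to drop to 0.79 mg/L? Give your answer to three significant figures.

Mass balance: C = (31900·0.1700 + 2550·22.00) / 34450 = 61520/34450 = 1.786 mg/L.
6.4%/h lost → k = −ln(1 − 0.064) = 0.06614 h⁻¹.
1.786·exp(−k·t) = 0.79 → t = ln(1.786/0.79)/k = 44390 s = 12.33 h.

12.3 h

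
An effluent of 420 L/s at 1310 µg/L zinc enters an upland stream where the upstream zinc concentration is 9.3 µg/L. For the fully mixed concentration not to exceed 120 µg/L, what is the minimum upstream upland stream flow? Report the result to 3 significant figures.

Set C_mix = 120: (Q·9.300 + 420.0·1310) / (Q + 420.0) = 120
→ Q = 420.0·(1310 − 120)/(120 − 9.300) = 4515 L/s.

4510 L/s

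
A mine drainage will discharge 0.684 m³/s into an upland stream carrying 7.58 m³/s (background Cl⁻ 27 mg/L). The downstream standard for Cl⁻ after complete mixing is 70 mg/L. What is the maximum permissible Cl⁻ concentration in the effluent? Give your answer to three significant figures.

547 mg/L

At the limit, (Qr·Cr + Qe·Cₑ)/(Qr + Qe) = 70:
Cₑ = (8.264·70 − 7.580·27.00) / 0.6840 = 546.5 mg/L.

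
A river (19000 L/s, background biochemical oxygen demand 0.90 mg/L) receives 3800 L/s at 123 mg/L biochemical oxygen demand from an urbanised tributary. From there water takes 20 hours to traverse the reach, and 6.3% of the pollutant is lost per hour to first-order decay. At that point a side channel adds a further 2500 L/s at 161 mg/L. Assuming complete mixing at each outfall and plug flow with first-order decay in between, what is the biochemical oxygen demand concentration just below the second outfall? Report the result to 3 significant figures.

21.1 mg/L

After mixing, C = (19000·0.9000 + 3800·123.0) / 22800 = 484500/22800 = 21.25 mg/L; combined flow 22800 L/s.
6.3%/h lost → k = −ln(1 − 0.063) = 0.06507 h⁻¹.
After decay, C = 21.25 × e^(−kt) = 21.25 × 0.2721 = 5.783 mg/L.
Second outfall: C = (22800·5.783 + 2500·161.0)/25300 = 21.12 mg/L.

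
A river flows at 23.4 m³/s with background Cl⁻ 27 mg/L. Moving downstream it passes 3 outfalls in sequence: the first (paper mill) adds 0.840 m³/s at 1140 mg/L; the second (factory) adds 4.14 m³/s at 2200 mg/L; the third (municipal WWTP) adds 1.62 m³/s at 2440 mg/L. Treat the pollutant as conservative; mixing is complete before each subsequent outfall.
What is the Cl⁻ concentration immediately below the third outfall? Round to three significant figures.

488 mg/L

Outfall 1: combined Q = 24.24 m³/s; C = (23.40·27.00 + 0.8400·1140)/24.24 = 65.57 mg/L.
Outfall 2: combined Q = 28.38 m³/s; C = (24.24·65.57 + 4.140·2200)/28.38 = 376.9 mg/L.
Outfall 3: combined Q = 30.00 m³/s; C = (28.38·376.9 + 1.620·2440)/30.00 = 488.3 mg/L.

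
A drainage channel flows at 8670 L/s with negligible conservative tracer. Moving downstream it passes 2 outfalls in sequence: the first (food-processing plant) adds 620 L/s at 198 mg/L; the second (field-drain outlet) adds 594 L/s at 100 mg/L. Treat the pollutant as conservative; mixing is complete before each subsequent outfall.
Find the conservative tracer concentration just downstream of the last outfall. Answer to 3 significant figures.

Outfall 1: combined Q = 9290 L/s; C = (8670·0 + 620.0·198.0)/9290 = 13.21 mg/L.
Outfall 2: combined Q = 9884 L/s; C = (9290·13.21 + 594.0·100.0)/9884 = 18.43 mg/L.

18.4 mg/L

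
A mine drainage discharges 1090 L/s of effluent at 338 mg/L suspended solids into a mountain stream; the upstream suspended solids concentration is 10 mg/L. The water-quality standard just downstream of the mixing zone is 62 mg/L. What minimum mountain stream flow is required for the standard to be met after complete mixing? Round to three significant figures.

5790 L/s

Set C_mix = 62: (Q·10.00 + 1090·338.0) / (Q + 1090) = 62
→ Q = 1090·(338.0 − 62)/(62 − 10.00) = 5785 L/s.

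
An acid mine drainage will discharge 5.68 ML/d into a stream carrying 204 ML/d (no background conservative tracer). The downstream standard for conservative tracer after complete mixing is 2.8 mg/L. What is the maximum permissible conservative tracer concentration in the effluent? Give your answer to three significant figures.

103 mg/L

At the limit, (Qr·Cr + Qe·Cₑ)/(Qr + Qe) = 2.8:
Cₑ = (209.7·2.8 − 204.0·0) / 5.680 = 103.4 mg/L.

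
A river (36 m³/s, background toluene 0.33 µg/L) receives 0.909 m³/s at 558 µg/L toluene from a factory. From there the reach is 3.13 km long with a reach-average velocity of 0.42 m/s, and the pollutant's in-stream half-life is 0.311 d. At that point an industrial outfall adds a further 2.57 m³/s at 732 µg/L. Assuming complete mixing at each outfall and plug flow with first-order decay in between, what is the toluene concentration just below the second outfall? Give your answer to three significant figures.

58.5 µg/L

Conservation of mass: C = (36.00·0.3300 + 0.9090·558.0) / 36.91 = 519.1/36.91 = 14.06 µg/L; combined flow 36.91 m³/s.
Travel time t = 3.13·1000 / 0.42 = 7452 s = 2.070 h.
Half-life 0.311 d → k = ln 2 / 0.311 = 2.229 d⁻¹.
First-order decay: C = 14.06·exp(−k·t) = 14.06·0.8251 = 11.60 µg/L.
Second outfall: C = (36.91·11.60 + 2.570·732.0)/39.48 = 58.50 µg/L.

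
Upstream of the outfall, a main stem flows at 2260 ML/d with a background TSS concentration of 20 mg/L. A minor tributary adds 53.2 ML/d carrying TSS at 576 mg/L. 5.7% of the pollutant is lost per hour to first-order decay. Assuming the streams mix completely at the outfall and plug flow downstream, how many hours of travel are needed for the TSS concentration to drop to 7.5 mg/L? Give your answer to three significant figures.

25.1 h

Flow-weighted average: C = (2260·20.00 + 53.20·576.0) / 2313 = 75840/2313 = 32.79 mg/L.
5.7%/h lost → k = −ln(1 − 0.057) = 0.05869 h⁻¹.
32.79·exp(−k·t) = 7.5 → t = ln(32.79/7.5)/k = 90490 s = 25.13 h.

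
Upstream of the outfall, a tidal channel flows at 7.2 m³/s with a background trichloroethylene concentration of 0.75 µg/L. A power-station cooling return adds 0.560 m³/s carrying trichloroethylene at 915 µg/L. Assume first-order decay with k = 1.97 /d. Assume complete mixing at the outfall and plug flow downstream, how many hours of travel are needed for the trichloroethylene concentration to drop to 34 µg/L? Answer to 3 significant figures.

8.21 h

Conservation of mass: C = (7.200·0.7500 + 0.5600·915.0) / 7.760 = 517.8/7.760 = 66.73 µg/L.
66.73·exp(−k·t) = 34 → t = ln(66.73/34)/k = 29570 s = 8.214 h.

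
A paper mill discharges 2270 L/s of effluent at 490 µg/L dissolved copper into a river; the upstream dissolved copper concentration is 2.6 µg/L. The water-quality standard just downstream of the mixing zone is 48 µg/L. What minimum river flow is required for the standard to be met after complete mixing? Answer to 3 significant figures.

22100 L/s

Set C_mix = 48: (Q·2.600 + 2270·490.0) / (Q + 2270) = 48
→ Q = 2270·(490.0 − 48)/(48 − 2.600) = 22100 L/s.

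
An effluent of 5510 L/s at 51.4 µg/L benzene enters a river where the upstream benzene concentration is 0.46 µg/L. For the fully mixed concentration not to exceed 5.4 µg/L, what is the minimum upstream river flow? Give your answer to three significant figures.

51300 L/s

Set C_mix = 5.4: (Q·0.4600 + 5510·51.40) / (Q + 5510) = 5.4
→ Q = 5510·(51.40 − 5.4)/(5.4 − 0.4600) = 51310 L/s.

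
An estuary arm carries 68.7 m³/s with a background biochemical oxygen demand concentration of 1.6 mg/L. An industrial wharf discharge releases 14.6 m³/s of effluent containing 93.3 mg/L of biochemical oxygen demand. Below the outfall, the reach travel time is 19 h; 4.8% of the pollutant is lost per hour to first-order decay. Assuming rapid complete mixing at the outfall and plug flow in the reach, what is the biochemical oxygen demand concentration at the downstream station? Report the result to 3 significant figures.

6.94 mg/L

Flow-weighted average: C = (68.70·1.600 + 14.60·93.30) / 83.30 = 1472/83.30 = 17.67 mg/L.
4.8%/h lost → k = −ln(1 − 0.048) = 0.04919 h⁻¹.
First-order decay: C = 17.67·exp(−k·t) = 17.67·0.3927 = 6.941 mg/L.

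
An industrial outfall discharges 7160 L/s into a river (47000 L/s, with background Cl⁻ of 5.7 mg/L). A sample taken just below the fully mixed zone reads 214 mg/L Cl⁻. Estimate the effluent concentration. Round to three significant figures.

1580 mg/L

Mass balance: 47000·5.700 + 7160·Cₑ = 54160·214.0
→ Cₑ = (54160·214.0 − 47000·5.700) / 7160 = 1581 mg/L.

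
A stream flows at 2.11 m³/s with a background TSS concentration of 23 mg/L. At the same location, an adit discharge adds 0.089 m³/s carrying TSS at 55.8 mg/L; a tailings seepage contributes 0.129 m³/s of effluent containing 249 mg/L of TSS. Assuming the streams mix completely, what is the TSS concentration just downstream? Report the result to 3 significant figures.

After mixing, C = (2.110·23.00 + 0.08900·55.80 + 0.1290·249.0) / 2.328 = 85.62/2.328 = 36.78 mg/L.

36.8 mg/L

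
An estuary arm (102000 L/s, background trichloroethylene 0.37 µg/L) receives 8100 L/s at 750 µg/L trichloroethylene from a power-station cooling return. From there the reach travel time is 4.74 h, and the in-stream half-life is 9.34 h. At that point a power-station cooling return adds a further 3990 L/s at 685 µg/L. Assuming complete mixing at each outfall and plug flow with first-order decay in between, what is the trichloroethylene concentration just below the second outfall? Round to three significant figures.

Conservation of mass: C = (102000·0.3700 + 8100·750.0) / 110100 = 6113000/110100 = 55.52 µg/L; combined flow 110100 L/s.
Half-life 9.34 h → k = ln 2 / 9.34 = 0.07421 h⁻¹ = 1.781 d⁻¹.
After decay, C = 55.52 × e^(−kt) = 55.52 × 0.7034 = 39.06 µg/L.
At the second outfall, C = (110100·39.06 + 3990·685.0) / (110100 + 3990) = 61.65 µg/L.

61.6 µg/L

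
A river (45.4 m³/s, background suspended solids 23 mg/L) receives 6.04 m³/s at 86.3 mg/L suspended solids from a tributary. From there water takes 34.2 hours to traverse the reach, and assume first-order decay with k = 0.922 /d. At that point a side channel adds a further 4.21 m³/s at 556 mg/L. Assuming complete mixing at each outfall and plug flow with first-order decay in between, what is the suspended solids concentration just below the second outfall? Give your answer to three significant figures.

Mass balance: C = (45.40·23.00 + 6.040·86.30) / 51.44 = 1565/51.44 = 30.43 mg/L; combined flow 51.44 m³/s.
First-order decay: C = 30.43·exp(−k·t) = 30.43·0.2688 = 8.180 mg/L.
Second outfall: C = (51.44·8.180 + 4.210·556.0)/55.65 = 49.62 mg/L.

49.6 mg/L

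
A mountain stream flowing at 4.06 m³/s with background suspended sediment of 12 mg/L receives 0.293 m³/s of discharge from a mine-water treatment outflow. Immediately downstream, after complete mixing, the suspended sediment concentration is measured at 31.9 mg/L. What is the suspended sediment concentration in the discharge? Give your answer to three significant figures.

Mass balance: 4.060·12.00 + 0.2930·Cₑ = 4.353·31.90
→ Cₑ = (4.353·31.90 − 4.060·12.00) / 0.2930 = 307.6 mg/L.

308 mg/L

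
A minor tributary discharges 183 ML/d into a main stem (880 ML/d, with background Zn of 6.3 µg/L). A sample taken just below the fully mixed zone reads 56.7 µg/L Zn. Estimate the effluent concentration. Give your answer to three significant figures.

Mass balance: 880.0·6.300 + 183.0·Cₑ = 1063·56.70
→ Cₑ = (1063·56.70 − 880.0·6.300) / 183.0 = 299.1 µg/L.

299 µg/L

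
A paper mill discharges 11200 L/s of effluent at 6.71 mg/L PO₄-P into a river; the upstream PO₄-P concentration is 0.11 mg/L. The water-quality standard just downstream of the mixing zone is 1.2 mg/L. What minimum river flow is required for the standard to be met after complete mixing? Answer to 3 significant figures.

Set C_mix = 1.2: (Q·0.1100 + 11200·6.710) / (Q + 11200) = 1.2
→ Q = 11200·(6.710 − 1.2)/(1.2 − 0.1100) = 56620 L/s.

56600 L/s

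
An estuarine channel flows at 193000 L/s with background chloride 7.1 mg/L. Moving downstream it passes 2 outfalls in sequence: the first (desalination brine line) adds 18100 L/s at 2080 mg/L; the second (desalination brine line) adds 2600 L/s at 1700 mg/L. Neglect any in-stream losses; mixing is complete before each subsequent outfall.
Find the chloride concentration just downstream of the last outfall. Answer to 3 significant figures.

203 mg/L

After outfall 1: Q = 193000 + 18100 = 211100 L/s; C = (193000·7.100 + 18100·2080)/211100 = 184.8 mg/L.
After outfall 2: Q = 211100 + 2600 = 213700 L/s; C = (211100·184.8 + 2600·1700)/213700 = 203.3 mg/L.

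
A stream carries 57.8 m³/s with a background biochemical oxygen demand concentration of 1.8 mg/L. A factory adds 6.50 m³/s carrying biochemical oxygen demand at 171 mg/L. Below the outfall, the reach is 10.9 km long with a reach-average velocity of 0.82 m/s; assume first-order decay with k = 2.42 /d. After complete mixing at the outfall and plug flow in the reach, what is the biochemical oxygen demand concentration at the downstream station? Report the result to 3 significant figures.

13.0 mg/L

Mass balance: C = (57.80·1.800 + 6.500·171.0) / 64.30 = 1216/64.30 = 18.90 mg/L.
Travel time t = 10.9·1000 / 0.82 = 13290 s = 3.692 h.
Decay over the reach: 18.90·exp(−kt) = 18.90·0.6891 = 13.03 mg/L.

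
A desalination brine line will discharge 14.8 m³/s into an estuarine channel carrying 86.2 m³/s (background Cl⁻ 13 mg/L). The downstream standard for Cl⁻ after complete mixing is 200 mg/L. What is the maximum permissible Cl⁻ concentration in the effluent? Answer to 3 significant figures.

1290 mg/L

At the limit, (Qr·Cr + Qe·Cₑ)/(Qr + Qe) = 200:
Cₑ = (101.0·200 − 86.20·13.00) / 14.80 = 1289 mg/L.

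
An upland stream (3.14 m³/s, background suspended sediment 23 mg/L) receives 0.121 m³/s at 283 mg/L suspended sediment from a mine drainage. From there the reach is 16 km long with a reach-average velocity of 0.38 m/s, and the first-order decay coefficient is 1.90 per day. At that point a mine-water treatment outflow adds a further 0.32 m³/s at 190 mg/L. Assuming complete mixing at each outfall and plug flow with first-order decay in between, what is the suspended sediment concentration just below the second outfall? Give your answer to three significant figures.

After mixing, C = (3.140·23.00 + 0.1210·283.0) / 3.261 = 106.5/3.261 = 32.65 mg/L; combined flow 3.261 m³/s.
Travel time t = 16·1000 / 0.38 = 42110 s = 11.70 h.
First-order decay: C = 32.65·exp(−k·t) = 32.65·0.3962 = 12.93 mg/L.
At the second outfall, C = (3.261·12.93 + 0.3200·190.0) / (3.261 + 0.3200) = 28.76 mg/L.

28.8 mg/L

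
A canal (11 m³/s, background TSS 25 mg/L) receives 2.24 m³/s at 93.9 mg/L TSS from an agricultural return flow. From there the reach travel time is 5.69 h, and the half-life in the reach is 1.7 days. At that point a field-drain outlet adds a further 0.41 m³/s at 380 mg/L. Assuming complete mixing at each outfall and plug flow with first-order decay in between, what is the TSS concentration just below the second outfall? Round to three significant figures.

43.7 mg/L

Mixed concentration C = ΣQC/ΣQ = (11.00·25.00 + 2.240·93.90) / 13.24 = 485.3/13.24 = 36.66 mg/L; combined flow 13.24 m³/s.
Half-life 1.7 d → k = ln 2 / 1.7 = 0.4077 d⁻¹.
First-order decay: C = 36.66·exp(−k·t) = 36.66·0.9079 = 33.28 mg/L.
Second outfall: C = (13.24·33.28 + 0.4100·380.0)/13.65 = 43.69 mg/L.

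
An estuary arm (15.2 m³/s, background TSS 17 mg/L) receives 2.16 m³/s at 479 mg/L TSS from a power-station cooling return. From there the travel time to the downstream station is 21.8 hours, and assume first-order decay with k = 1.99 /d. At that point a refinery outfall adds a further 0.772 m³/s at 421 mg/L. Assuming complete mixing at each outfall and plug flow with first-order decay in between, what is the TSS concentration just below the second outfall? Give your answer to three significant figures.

29.6 mg/L

Flow-weighted average: C = (15.20·17.00 + 2.160·479.0) / 17.36 = 1293/17.36 = 74.48 mg/L; combined flow 17.36 m³/s.
Decay over the reach: 74.48·exp(−kt) = 74.48·0.1641 = 12.22 mg/L.
Second outfall: C = (17.36·12.22 + 0.7720·421.0)/18.13 = 29.62 mg/L.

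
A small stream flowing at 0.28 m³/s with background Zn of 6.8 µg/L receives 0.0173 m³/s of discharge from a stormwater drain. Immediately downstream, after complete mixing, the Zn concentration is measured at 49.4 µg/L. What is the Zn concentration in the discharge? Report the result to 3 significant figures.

739 µg/L

Mass balance: 0.2800·6.800 + 0.01730·Cₑ = 0.2973·49.40
→ Cₑ = (0.2973·49.40 − 0.2800·6.800) / 0.01730 = 738.9 µg/L.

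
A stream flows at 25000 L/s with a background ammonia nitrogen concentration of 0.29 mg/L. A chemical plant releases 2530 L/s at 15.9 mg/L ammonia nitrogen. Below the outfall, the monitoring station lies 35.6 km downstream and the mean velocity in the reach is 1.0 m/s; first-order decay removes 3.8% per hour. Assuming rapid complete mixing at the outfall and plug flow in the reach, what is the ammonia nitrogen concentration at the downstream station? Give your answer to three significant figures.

After mixing, C = (25000·0.2900 + 2530·15.90) / 27530 = 47480/27530 = 1.725 mg/L.
Travel time t = 35.6·1000 / 1.0 = 35600 s = 9.889 h.
3.8%/h lost → k = −ln(1 − 0.038) = 0.03874 h⁻¹.
Applying C = C₀e^(−kt): 1.725 × 0.6817 = 1.176 mg/L.

1.18 mg/L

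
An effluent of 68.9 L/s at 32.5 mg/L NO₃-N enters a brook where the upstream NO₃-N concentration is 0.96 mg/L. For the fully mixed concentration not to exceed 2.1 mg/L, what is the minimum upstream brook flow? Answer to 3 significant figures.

Set C_mix = 2.1: (Q·0.9600 + 68.90·32.50) / (Q + 68.90) = 2.1
→ Q = 68.90·(32.50 − 2.1)/(2.1 − 0.9600) = 1837 L/s.

1840 L/s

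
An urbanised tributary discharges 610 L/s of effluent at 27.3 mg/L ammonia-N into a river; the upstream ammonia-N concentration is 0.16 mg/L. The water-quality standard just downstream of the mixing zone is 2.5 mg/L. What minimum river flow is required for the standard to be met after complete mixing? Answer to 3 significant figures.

Set C_mix = 2.5: (Q·0.1600 + 610.0·27.30) / (Q + 610.0) = 2.5
→ Q = 610.0·(27.30 − 2.5)/(2.5 − 0.1600) = 6465 L/s.

6460 L/s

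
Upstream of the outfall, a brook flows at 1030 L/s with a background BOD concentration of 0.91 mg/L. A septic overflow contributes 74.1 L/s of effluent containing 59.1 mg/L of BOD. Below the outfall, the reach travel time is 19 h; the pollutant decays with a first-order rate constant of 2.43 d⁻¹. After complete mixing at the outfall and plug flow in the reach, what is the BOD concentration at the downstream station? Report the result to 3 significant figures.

0.703 mg/L

Mass balance: C = (1030·0.9100 + 74.10·59.10) / 1104 = 5317/1104 = 4.815 mg/L.
First-order decay: C = 4.815·exp(−k·t) = 4.815·0.1461 = 0.7033 mg/L.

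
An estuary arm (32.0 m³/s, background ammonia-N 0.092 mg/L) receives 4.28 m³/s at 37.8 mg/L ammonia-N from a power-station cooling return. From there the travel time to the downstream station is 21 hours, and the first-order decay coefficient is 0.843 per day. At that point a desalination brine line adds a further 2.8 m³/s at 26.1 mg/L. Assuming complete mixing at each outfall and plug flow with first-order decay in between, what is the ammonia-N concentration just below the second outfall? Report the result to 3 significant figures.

3.89 mg/L

Mass balance: C = (32.00·0.09200 + 4.280·37.80) / 36.28 = 164.7/36.28 = 4.540 mg/L; combined flow 36.28 m³/s.
After decay, C = 4.540 × e^(−kt) = 4.540 × 0.4782 = 2.171 mg/L.
At the second outfall, C = (36.28·2.171 + 2.800·26.10) / (36.28 + 2.800) = 3.886 mg/L.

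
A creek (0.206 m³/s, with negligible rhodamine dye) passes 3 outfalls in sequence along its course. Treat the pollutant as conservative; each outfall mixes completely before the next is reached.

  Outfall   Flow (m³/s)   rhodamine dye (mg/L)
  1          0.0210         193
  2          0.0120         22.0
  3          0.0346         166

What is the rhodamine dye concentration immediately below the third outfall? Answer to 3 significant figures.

36.8 mg/L

After outfall 1: Q = 0.2060 + 0.02100 = 0.2270 m³/s; C = (0.2060·0 + 0.02100·193.0)/0.2270 = 17.85 mg/L.
After outfall 2: Q = 0.2270 + 0.01200 = 0.2390 m³/s; C = (0.2270·17.85 + 0.01200·22.00)/0.2390 = 18.06 mg/L.
After outfall 3: Q = 0.2390 + 0.03460 = 0.2736 m³/s; C = (0.2390·18.06 + 0.03460·166.0)/0.2736 = 36.77 mg/L.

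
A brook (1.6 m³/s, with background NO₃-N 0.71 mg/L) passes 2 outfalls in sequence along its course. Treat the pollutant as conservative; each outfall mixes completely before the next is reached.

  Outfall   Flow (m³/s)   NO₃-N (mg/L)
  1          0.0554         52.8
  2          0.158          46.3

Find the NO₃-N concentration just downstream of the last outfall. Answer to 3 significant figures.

6.27 mg/L

After outfall 1: Q = 1.600 + 0.05540 = 1.655 m³/s; C = (1.600·0.7100 + 0.05540·52.80)/1.655 = 2.453 mg/L.
After outfall 2: Q = 1.655 + 0.1580 = 1.813 m³/s; C = (1.655·2.453 + 0.1580·46.30)/1.813 = 6.274 mg/L.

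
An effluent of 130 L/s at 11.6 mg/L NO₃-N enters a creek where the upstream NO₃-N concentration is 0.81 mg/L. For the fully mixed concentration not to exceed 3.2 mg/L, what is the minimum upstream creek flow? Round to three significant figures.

Set C_mix = 3.2: (Q·0.8100 + 130.0·11.60) / (Q + 130.0) = 3.2
→ Q = 130.0·(11.60 − 3.2)/(3.2 − 0.8100) = 456.9 L/s.

457 L/s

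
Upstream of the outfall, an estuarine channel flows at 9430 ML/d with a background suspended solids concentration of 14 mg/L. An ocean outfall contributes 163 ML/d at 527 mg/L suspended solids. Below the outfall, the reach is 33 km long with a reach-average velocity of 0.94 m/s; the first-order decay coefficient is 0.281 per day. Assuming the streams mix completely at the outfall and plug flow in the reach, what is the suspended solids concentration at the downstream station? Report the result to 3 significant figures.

20.3 mg/L

After mixing, C = (9430·14.00 + 163.0·527.0) / 9593 = 217900/9593 = 22.72 mg/L.
Travel time t = 33·1000 / 0.94 = 35110 s = 9.752 h.
Decay over the reach: 22.72·exp(−kt) = 22.72·0.8921 = 20.27 mg/L.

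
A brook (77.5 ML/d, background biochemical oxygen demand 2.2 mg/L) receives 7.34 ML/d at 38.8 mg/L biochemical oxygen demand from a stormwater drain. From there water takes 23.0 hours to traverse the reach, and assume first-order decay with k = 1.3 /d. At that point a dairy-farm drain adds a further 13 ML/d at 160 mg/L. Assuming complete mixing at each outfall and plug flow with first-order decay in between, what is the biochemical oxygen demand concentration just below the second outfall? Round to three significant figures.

After mixing, C = (77.50·2.200 + 7.340·38.80) / 84.84 = 455.3/84.84 = 5.366 mg/L; combined flow 84.84 ML/d.
First-order decay: C = 5.366·exp(−k·t) = 5.366·0.2877 = 1.544 mg/L.
At the second outfall, C = (84.84·1.544 + 13.00·160.0) / (84.84 + 13.00) = 22.60 mg/L.

22.6 mg/L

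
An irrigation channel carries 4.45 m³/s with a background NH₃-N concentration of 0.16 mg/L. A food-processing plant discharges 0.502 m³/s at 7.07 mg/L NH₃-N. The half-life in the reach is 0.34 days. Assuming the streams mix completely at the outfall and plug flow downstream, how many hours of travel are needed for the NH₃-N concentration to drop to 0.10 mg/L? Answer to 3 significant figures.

25.3 h

Mass balance: C = (4.450·0.1600 + 0.5020·7.070) / 4.952 = 4.261/4.952 = 0.8605 mg/L.
Half-life 0.34 d → k = ln 2 / 0.34 = 2.039 d⁻¹.
0.8605·exp(−k·t) = 0.10 → t = ln(0.8605/0.10)/k = 91220 s = 25.34 h.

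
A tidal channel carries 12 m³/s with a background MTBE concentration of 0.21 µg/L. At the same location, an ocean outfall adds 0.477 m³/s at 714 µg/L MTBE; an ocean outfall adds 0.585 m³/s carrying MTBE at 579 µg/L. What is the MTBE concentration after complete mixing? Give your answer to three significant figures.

After mixing, C = (12.00·0.2100 + 0.4770·714.0 + 0.5850·579.0) / 13.06 = 681.8/13.06 = 52.20 µg/L.

52.2 µg/L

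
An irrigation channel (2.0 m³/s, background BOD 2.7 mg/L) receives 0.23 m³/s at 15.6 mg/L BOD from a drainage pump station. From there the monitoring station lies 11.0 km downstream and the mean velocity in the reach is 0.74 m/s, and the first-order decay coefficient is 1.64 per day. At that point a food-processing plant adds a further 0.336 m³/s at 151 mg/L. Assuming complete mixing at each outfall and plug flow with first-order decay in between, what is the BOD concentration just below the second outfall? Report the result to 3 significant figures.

22.4 mg/L

Mass balance: C = (2.000·2.700 + 0.2300·15.60) / 2.230 = 8.988/2.230 = 4.030 mg/L; combined flow 2.230 m³/s.
Travel time t = 11.0·1000 / 0.74 = 14860 s = 4.129 h.
After decay, C = 4.030 × e^(−kt) = 4.030 × 0.7542 = 3.040 mg/L.
At the second outfall, C = (2.230·3.040 + 0.3360·151.0) / (2.230 + 0.3360) = 22.41 mg/L.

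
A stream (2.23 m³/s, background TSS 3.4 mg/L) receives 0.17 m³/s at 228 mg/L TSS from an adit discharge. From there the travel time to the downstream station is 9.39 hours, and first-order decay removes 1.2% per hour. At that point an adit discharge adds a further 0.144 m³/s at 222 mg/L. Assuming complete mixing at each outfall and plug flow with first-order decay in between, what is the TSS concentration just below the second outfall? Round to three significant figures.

Mass balance: C = (2.230·3.400 + 0.1700·228.0) / 2.400 = 46.34/2.400 = 19.31 mg/L; combined flow 2.400 m³/s.
1.2%/h lost → k = −ln(1 − 0.012) = 0.01207 h⁻¹.
After decay, C = 19.31 × e^(−kt) = 19.31 × 0.8928 = 17.24 mg/L.
Second outfall: C = (2.400·17.24 + 0.1440·222.0)/2.544 = 28.83 mg/L.

28.8 mg/L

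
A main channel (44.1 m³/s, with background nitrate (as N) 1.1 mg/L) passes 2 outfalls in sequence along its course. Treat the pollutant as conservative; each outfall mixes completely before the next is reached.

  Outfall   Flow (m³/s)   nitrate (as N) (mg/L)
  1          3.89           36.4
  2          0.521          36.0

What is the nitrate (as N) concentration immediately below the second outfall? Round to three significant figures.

Outfall 1: combined Q = 47.99 m³/s; C = (44.10·1.100 + 3.890·36.40)/47.99 = 3.961 mg/L.
Outfall 2: combined Q = 48.51 m³/s; C = (47.99·3.961 + 0.5210·36.00)/48.51 = 4.305 mg/L.

4.31 mg/L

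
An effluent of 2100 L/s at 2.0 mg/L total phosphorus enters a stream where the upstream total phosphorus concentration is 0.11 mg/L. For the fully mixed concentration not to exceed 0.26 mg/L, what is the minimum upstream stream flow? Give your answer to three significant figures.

Set C_mix = 0.26: (Q·0.1100 + 2100·2.000) / (Q + 2100) = 0.26
→ Q = 2100·(2.000 − 0.26)/(0.26 − 0.1100) = 24360 L/s.

24400 L/s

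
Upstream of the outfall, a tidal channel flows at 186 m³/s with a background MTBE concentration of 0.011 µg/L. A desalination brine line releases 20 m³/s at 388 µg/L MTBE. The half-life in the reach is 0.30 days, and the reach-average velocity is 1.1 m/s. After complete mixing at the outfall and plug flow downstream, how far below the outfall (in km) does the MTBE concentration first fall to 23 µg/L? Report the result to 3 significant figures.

Conservation of mass: C = (186.0·0.01100 + 20.00·388.0) / 206.0 = 7762/206.0 = 37.68 µg/L.
Half-life 0.30 d → k = ln 2 / 0.30 = 2.310 d⁻¹.
Set 37.68·exp(−k·t) = 23 → t = ln(37.68/23)/k = 18460 s = 5.128 h.
Distance = v·t = 1.1·18460 = 20310 m = 20.31 km.

20.3 km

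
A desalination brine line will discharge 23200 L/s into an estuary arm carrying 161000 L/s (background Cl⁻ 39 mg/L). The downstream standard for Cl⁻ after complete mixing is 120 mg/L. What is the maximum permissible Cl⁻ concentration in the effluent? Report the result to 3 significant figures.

At the limit, (Qr·Cr + Qe·Cₑ)/(Qr + Qe) = 120:
Cₑ = (184200·120 − 161000·39.00) / 23200 = 682.1 mg/L.

682 mg/L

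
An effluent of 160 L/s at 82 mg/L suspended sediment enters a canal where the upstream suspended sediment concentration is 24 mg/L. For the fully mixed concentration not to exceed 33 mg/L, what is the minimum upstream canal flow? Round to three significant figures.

871 L/s

Set C_mix = 33: (Q·24.00 + 160.0·82.00) / (Q + 160.0) = 33
→ Q = 160.0·(82.00 − 33)/(33 − 24.00) = 871.1 L/s.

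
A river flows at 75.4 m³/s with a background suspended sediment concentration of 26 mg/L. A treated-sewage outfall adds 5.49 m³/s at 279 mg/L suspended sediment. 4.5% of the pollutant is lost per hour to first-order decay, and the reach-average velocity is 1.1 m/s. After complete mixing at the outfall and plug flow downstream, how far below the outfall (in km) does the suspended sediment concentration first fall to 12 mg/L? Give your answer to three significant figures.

Mass balance: C = (75.40·26.00 + 5.490·279.0) / 80.89 = 3492/80.89 = 43.17 mg/L.
4.5%/h lost → k = −ln(1 − 0.045) = 0.04604 h⁻¹.
Set 43.17·exp(−k·t) = 12 → t = ln(43.17/12)/k = 100100 s = 27.81 h.
Distance = v·t = 1.1·100100 = 110100 m = 110.1 km.

110 km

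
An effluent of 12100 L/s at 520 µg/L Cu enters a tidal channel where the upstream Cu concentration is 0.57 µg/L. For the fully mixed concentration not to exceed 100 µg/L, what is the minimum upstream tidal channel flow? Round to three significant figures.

51100 L/s

Set C_mix = 100: (Q·0.5700 + 12100·520.0) / (Q + 12100) = 100
→ Q = 12100·(520.0 − 100)/(100 − 0.5700) = 51110 L/s.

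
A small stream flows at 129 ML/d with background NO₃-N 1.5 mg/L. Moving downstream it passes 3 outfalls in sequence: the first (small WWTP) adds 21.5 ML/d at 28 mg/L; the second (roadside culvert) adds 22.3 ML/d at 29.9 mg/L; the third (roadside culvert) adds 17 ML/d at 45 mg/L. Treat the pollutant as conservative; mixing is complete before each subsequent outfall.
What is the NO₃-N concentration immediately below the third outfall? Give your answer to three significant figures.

Outfall 1: combined Q = 150.5 ML/d; C = (129.0·1.500 + 21.50·28.00)/150.5 = 5.286 mg/L.
Outfall 2: combined Q = 172.8 ML/d; C = (150.5·5.286 + 22.30·29.90)/172.8 = 8.462 mg/L.
Outfall 3: combined Q = 189.8 ML/d; C = (172.8·8.462 + 17.00·45.00)/189.8 = 11.73 mg/L.

11.7 mg/L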